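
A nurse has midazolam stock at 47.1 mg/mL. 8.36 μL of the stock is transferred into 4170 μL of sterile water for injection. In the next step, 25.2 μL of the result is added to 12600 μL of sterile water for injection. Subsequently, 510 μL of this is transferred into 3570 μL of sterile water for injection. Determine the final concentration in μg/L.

23.5 μg/L

Overall dilution factor = 499.8 × 501 × 8 = 2.00 × 10⁶.
47.1 mg/mL / 2.00 × 10⁶ = 2.35 × 10⁻⁵ mg/mL = 23.5 μg/L.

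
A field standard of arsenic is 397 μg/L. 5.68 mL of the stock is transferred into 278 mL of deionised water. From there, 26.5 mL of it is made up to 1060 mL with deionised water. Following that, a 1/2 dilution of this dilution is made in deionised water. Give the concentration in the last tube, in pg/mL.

Overall dilution factor = 49.94 × 40 × 2 = 3995.
397 μg/L / 3995 = 0.0994 μg/L = 99.4 pg/mL.

99.4 pg/mL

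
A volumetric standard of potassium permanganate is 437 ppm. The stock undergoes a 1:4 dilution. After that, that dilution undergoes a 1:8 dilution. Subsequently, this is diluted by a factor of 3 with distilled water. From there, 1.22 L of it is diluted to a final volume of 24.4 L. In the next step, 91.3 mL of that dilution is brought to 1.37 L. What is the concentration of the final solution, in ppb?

Overall dilution factor = 4 × 8 × 3 × 20 × 15.01 = 2.88 × 10⁴.
437 ppm / 2.88 × 10⁴ = 0.0152 ppm = 15.2 ppb.

15.2 ppb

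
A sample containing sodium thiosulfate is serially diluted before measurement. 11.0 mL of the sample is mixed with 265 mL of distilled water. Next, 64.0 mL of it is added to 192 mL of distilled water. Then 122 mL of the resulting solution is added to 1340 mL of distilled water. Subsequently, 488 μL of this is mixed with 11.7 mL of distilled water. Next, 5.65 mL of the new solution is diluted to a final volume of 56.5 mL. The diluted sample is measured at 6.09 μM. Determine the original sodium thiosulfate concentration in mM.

Overall dilution factor = 25.09 × 4 × 11.98 × 24.98 × 10 = 3.00 × 10⁵.
Original = 6.09 μM × 3.00 × 10⁵ = 1.83 × 10⁶ μM = 1830 mM.

1830 mM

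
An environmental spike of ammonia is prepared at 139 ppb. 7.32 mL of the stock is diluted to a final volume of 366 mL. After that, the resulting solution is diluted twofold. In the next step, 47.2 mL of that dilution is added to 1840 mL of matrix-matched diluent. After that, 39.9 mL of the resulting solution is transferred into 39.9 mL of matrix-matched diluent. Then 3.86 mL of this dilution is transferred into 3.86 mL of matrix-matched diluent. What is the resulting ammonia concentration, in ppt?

8.69 ppt

Overall dilution factor = 50 × 2 × 39.98 × 2 × 2 = 1.60 × 10⁴.
139 ppb / 1.60 × 10⁴ = 8.69 × 10⁻³ ppb = 8.69 ppt.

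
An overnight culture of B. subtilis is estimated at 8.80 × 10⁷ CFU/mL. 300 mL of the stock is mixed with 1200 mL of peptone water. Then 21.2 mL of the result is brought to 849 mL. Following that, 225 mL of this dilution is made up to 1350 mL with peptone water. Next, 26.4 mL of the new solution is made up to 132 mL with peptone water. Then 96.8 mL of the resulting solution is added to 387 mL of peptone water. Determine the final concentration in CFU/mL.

2930 CFU/mL

Overall dilution factor = 5 × 40.05 × 6 × 5 × 4.998 = 3.00 × 10⁴.
8.80 × 10⁷ CFU/mL / 3.00 × 10⁴ = 2930 CFU/mL.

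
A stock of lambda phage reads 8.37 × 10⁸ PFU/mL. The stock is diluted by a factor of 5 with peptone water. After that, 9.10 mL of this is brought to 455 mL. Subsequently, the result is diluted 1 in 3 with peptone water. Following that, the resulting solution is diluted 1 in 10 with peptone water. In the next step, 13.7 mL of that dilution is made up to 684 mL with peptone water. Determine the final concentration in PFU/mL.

2240 PFU/mL

Overall dilution factor = 5 × 50 × 3 × 10 × 49.93 = 3.74 × 10⁵.
8.37 × 10⁸ PFU/mL / 3.74 × 10⁵ = 2240 PFU/mL.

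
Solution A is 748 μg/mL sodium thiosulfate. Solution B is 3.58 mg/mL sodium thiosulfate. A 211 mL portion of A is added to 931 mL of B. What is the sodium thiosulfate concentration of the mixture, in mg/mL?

C_B = 3.58 mg/mL = 3580 μg/mL.
C_mix = (C_A·V_A + C_B·V_B)/(V_A + V_B) = (748×211 + 3580×931) / 1142 = 3057 μg/mL = 3.06 mg/mL.

3.06 mg/mL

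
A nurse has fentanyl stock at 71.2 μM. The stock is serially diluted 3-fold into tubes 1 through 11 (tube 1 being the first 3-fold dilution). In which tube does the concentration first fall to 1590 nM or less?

tube 4

Tube n has concentration 71.2 μM / 3ⁿ.
Need 3ⁿ ≥ 71.2 μM / 1590 nM = 44.8, so n ≥ 3.46.
First such tube: n = 4.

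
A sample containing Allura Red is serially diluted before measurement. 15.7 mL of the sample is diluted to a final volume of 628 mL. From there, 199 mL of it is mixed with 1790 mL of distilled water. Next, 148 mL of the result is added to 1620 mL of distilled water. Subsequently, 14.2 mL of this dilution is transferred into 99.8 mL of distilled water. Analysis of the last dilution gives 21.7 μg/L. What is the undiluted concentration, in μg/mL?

832 μg/mL

Overall dilution factor = 40 × 9.995 × 11.95 × 8.028 = 3.83 × 10⁴.
Original = 21.7 μg/L × 3.83 × 10⁴ = 8.32 × 10⁵ μg/L = 832 μg/mL.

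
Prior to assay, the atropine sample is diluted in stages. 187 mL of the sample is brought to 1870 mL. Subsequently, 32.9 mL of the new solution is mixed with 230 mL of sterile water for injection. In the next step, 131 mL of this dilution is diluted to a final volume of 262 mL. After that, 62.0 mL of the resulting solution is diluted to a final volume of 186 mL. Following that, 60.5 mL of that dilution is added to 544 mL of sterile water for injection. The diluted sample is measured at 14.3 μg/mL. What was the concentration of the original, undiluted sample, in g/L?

68.5 g/L

Overall dilution factor = 10 × 7.991 × 2 × 3 × 9.992 = 4791.
Original = 14.3 μg/mL × 4791 = 6.85 × 10⁴ μg/mL = 68.5 g/L.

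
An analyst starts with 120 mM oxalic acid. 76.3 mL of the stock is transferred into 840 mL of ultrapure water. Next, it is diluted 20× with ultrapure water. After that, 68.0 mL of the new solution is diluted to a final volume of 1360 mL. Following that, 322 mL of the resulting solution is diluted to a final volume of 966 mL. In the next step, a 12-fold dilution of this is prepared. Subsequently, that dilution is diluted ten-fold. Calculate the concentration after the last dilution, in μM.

Overall dilution factor = 12.01 × 20 × 20 × 3 × 12 × 10 = 1.73 × 10⁶.
120 mM / 1.73 × 10⁶ = 6.94 × 10⁻⁵ mM = 0.0694 μM.

0.0694 μM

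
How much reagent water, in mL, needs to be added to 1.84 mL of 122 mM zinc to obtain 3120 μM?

3120 μM = 3.12 mM.
V₂ = C₁V₁/C₂ = 122 × 1.84 / 3.12 = 71.9 mL.
Diluent to add = V₂ − V₁ = 71.9 − 1.84 = 70.1 mL.

70.1 mL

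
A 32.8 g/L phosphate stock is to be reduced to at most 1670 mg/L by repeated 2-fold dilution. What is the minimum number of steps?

Need 2ⁿ ≥ 19.6, so n ≥ log(19.6)/log(2) = 4.30.
Minimum whole steps: n = 5.

5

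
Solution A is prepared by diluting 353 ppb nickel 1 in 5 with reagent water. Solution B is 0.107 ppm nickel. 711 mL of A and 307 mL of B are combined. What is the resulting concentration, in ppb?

C_A = 353 ppb / 5 = 70.6 ppb.
C_B = 0.107 ppm = 107 ppb.
C_mix = (C_A·V_A + C_B·V_B)/(V_A + V_B) = (70.6×711 + 107×307) / 1018 = 81.6 ppb.

81.6 ppb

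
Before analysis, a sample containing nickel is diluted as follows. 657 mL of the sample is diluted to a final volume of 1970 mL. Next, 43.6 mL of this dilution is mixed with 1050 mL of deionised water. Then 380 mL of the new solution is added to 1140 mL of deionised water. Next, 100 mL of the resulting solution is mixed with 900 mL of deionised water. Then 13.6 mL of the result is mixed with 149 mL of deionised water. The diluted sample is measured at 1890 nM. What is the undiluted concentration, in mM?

68.0 mM

Overall dilution factor = 2.998 × 25.08 × 4 × 10 × 11.96 = 3.60 × 10⁴.
Original = 1890 nM × 3.60 × 10⁴ = 6.80 × 10⁷ nM = 68.0 mM.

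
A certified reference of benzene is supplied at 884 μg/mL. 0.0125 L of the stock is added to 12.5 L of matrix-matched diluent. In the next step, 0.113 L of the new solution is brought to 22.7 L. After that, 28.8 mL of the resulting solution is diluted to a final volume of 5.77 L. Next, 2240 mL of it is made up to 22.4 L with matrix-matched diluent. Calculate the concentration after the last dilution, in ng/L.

2.19 ng/L

Overall dilution factor = 1001 × 200.9 × 200.3 × 10 = 4.03 × 10⁸.
884 μg/mL / 4.03 × 10⁸ = 2.19 × 10⁻⁶ μg/mL = 2.19 ng/L.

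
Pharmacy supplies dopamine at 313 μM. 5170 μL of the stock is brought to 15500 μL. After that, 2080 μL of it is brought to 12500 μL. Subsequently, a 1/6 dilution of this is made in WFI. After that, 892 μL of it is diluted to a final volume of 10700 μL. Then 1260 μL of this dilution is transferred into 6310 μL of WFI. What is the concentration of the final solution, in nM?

Overall dilution factor = 2.998 × 6.010 × 6 × 12.00 × 6.008 = 7791.
313 μM / 7791 = 0.0402 μM = 40.2 nM.

40.2 nM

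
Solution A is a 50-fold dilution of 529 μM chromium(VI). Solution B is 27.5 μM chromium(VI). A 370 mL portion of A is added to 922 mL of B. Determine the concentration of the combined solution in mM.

0.0227 mM

C_A = 529 μM / 50 = 10.6 μM.
C_mix = (C_A·V_A + C_B·V_B)/(V_A + V_B) = (10.6×370 + 27.5×922) / 1292 = 22.7 μM = 0.0227 mM.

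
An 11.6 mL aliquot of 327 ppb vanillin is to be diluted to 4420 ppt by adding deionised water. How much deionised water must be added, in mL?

4420 ppt = 4.42 ppb.
V₂ = C₁V₁/C₂ = 327 × 11.6 / 4.42 = 858 mL.
Diluent to add = V₂ − V₁ = 858 − 11.6 = 847 mL.

847 mL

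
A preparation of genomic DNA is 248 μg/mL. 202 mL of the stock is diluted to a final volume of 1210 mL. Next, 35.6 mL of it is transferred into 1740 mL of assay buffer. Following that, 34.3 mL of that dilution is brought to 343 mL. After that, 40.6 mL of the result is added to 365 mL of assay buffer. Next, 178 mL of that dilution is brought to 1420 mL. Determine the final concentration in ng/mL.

Overall dilution factor = 5.990 × 49.88 × 10 × 9.990 × 7.978 = 2.38 × 10⁵.
248 μg/mL / 2.38 × 10⁵ = 1.04 × 10⁻³ μg/mL = 1.04 ng/mL.

1.04 ng/mL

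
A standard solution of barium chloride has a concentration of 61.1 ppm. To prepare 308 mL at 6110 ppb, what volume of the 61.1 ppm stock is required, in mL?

6110 ppb = 6.11 ppm.
V₁ = C₂V₂/C₁ = 6.11 × 308 / 61.1 = 30.8 mL.

30.8 mL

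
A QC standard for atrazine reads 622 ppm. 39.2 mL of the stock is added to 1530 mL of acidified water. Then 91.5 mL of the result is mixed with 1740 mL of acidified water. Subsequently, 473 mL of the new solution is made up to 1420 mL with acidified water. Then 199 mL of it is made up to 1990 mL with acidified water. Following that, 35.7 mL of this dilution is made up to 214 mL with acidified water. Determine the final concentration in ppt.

4310 ppt

Overall dilution factor = 40.03 × 20.02 × 3.002 × 10 × 5.994 = 1.44 × 10⁵.
622 ppm / 1.44 × 10⁵ = 4.31 × 10⁻³ ppm = 4310 ppt.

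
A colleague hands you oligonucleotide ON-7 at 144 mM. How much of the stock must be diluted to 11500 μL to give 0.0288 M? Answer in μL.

2300 μL

0.0288 M = 28.8 mM.
V₁ = C₂V₂/C₁ = 28.8 × 11500 / 144 = 2300 μL.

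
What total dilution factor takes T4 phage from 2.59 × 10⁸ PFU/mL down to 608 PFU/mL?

Factor = C₀/C_target = 2.59 × 10⁸ PFU/mL / 608 PFU/mL = 4.26 × 10⁵.

4.26 × 10⁵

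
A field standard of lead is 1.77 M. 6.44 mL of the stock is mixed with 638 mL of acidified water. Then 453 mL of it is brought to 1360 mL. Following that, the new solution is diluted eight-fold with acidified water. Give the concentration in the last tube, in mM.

Overall dilution factor = 100.1 × 3.002 × 8 = 2403.
1.77 M / 2403 = 7.36 × 10⁻⁴ M = 0.736 mM.

0.736 mM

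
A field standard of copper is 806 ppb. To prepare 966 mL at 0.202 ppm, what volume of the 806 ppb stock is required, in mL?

242 mL

0.202 ppm = 202 ppb.
V₁ = C₂V₂/C₁ = 202 × 966 / 806 = 242 mL.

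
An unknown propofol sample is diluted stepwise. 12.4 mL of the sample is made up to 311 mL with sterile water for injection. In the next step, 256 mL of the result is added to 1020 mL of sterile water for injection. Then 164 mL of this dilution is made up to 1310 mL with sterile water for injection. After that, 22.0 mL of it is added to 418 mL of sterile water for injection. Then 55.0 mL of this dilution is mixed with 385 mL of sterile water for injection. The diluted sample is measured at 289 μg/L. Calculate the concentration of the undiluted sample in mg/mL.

Overall dilution factor = 25.08 × 4.984 × 7.988 × 20 × 8 = 1.60 × 10⁵.
Original = 289 μg/L × 1.60 × 10⁵ = 4.62 × 10⁷ μg/L = 46.2 mg/mL.

46.2 mg/mL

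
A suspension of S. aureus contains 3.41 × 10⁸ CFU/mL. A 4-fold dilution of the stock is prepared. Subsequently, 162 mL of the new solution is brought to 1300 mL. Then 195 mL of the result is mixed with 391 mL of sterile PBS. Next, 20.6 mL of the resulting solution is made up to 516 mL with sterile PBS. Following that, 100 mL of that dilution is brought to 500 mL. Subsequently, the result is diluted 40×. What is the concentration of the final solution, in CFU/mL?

Overall dilution factor = 4 × 8.025 × 3.005 × 25.05 × 5 × 40 = 4.83 × 10⁵.
3.41 × 10⁸ CFU/mL / 4.83 × 10⁵ = 706 CFU/mL.

706 CFU/mL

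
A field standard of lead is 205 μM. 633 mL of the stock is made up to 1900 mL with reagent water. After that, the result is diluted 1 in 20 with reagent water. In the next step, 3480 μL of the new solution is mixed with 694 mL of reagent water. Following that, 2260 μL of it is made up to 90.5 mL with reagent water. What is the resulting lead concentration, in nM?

0.425 nM

Overall dilution factor = 3.002 × 20 × 200.4 × 40.04 = 4.82 × 10⁵.
205 μM / 4.82 × 10⁵ = 4.25 × 10⁻⁴ μM = 0.425 nM.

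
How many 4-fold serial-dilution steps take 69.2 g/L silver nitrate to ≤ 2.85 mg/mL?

Need 4ⁿ ≥ 24.3, so n ≥ log(24.3)/log(4) = 2.30.
Minimum whole steps: n = 3.

3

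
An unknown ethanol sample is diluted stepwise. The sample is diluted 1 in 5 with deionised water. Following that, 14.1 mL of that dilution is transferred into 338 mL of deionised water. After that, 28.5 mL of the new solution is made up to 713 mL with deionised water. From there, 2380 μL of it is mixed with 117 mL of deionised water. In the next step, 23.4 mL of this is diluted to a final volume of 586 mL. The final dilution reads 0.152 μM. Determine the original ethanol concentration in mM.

Overall dilution factor = 5 × 24.97 × 25.02 × 50.16 × 25.04 = 3.92 × 10⁶.
Original = 0.152 μM × 3.92 × 10⁶ = 5.96 × 10⁵ μM = 596 mM.

596 mM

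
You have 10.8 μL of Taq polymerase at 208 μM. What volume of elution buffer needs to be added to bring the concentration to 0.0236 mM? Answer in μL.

0.0236 mM = 23.6 μM.
V₂ = C₁V₁/C₂ = 208 × 10.8 / 23.6 = 95.2 μL.
Diluent to add = V₂ − V₁ = 95.2 − 10.8 = 84.4 μL.

84.4 μL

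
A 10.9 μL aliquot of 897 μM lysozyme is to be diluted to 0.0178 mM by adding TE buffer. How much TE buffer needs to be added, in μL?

538 μL

0.0178 mM = 17.8 μM.
V₂ = C₁V₁/C₂ = 897 × 10.9 / 17.8 = 549 μL.
Diluent to add = V₂ − V₁ = 549 − 10.9 = 538 μL.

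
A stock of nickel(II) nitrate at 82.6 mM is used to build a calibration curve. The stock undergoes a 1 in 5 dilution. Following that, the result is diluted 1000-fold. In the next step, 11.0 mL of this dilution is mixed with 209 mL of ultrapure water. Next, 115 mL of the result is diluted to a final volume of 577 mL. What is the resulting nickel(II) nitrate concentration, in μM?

Overall dilution factor = 5 × 1000 × 20 × 5.017 = 5.02 × 10⁵.
82.6 mM / 5.02 × 10⁵ = 1.65 × 10⁻⁴ mM = 0.165 μM.

0.165 μM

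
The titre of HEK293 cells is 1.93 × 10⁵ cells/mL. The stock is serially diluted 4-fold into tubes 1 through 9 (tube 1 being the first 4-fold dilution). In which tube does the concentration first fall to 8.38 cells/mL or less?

Tube n has concentration 1.93 × 10⁵ cells/mL / 4ⁿ.
Need 4ⁿ ≥ 1.93 × 10⁵ cells/mL / 8.38 cells/mL = 2.30 × 10⁴, so n ≥ 7.25.
First such tube: n = 8.

tube 8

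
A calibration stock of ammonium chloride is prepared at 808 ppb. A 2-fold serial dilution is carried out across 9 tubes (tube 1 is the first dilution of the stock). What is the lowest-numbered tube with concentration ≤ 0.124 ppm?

Tube n has concentration 808 ppb / 2ⁿ.
Need 2ⁿ ≥ 808 ppb / 0.124 ppm = 6.52, so n ≥ 2.70.
First such tube: n = 3.

tube 3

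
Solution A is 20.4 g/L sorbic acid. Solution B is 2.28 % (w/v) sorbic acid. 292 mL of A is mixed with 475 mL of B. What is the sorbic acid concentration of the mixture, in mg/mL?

C_B = 2.28 % (w/v) = 22.8 g/L.
C_mix = (C_A·V_A + C_B·V_B)/(V_A + V_B) = (20.4×292 + 22.8×475) / 767.0 = 21.9 g/L = 21.9 mg/mL.

21.9 mg/mL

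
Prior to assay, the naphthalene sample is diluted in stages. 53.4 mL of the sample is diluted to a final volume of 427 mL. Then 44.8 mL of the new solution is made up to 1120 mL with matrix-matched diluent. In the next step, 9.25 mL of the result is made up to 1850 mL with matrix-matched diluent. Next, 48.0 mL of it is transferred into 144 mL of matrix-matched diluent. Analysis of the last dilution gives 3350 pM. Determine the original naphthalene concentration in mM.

0.536 mM

Overall dilution factor = 7.996 × 25 × 200 × 4 = 1.60 × 10⁵.
Original = 3350 pM × 1.60 × 10⁵ = 5.36 × 10⁸ pM = 0.536 mM.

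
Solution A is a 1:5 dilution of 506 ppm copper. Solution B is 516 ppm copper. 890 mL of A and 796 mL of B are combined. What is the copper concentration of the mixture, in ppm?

297 ppm

C_A = 506 ppm / 5 = 101 ppm.
C_mix = (C_A·V_A + C_B·V_B)/(V_A + V_B) = (101×890 + 516×796) / 1686 = 297 ppm.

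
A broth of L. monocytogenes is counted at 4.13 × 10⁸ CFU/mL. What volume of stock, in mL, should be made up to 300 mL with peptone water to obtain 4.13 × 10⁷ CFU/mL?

V₁ = C₂V₂/C₁ = 4.13 × 10⁷ × 300 / 4.13 × 10⁸ = 30.0 mL.

30.0 mL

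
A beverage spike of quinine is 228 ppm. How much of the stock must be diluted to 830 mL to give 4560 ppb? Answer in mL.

4560 ppb = 4.56 ppm.
V₁ = C₂V₂/C₁ = 4.56 × 830 / 228 = 16.6 mL.

16.6 mL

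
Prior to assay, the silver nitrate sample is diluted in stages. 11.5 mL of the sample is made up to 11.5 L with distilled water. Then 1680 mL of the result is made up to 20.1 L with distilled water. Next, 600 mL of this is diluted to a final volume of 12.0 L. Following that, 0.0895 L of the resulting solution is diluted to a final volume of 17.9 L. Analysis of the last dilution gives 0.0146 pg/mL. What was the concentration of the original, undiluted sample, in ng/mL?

699 ng/mL

Overall dilution factor = 1000 × 11.96 × 20 × 200 = 4.79 × 10⁷.
Original = 0.0146 pg/mL × 4.79 × 10⁷ = 6.99 × 10⁵ pg/mL = 699 ng/mL.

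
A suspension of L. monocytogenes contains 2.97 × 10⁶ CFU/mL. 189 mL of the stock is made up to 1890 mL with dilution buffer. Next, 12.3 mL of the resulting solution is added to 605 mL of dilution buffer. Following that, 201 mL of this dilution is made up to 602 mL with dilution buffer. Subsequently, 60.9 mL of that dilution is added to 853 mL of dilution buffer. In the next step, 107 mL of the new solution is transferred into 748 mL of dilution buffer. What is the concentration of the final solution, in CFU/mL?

16.5 CFU/mL

Overall dilution factor = 10 × 50.19 × 2.995 × 15.01 × 7.991 = 1.80 × 10⁵.
2.97 × 10⁶ CFU/mL / 1.80 × 10⁵ = 16.5 CFU/mL.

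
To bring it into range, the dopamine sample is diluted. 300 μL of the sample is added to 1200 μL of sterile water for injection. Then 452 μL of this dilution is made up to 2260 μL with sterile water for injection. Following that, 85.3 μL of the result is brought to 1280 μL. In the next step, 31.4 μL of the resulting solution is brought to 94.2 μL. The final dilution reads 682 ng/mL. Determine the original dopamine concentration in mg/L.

768 mg/L

Overall dilution factor = 5 × 5 × 15.01 × 3 = 1125.
Original = 682 ng/mL × 1125 = 7.68 × 10⁵ ng/mL = 768 mg/L.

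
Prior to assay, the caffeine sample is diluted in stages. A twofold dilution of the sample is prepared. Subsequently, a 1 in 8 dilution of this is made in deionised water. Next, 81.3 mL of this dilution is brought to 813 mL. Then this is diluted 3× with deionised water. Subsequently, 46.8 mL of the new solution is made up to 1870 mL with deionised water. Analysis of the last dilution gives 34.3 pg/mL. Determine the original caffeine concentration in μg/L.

Overall dilution factor = 2 × 8 × 10 × 3 × 39.96 = 1.92 × 10⁴.
Original = 34.3 pg/mL × 1.92 × 10⁴ = 6.58 × 10⁵ pg/mL = 658 μg/L.

658 μg/L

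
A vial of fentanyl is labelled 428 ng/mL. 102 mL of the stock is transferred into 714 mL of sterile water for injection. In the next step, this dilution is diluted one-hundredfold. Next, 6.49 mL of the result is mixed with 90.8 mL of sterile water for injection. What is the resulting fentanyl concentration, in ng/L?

Overall dilution factor = 8 × 100 × 14.99 = 1.20 × 10⁴.
428 ng/mL / 1.20 × 10⁴ = 0.0357 ng/mL = 35.7 ng/L.

35.7 ng/L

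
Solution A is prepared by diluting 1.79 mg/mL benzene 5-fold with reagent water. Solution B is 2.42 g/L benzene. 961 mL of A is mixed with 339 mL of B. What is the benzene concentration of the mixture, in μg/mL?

896 μg/mL

C_A = 1.79 mg/mL / 5 = 0.358 mg/mL.
C_B = 2.42 g/L = 2.42 mg/mL.
C_mix = (C_A·V_A + C_B·V_B)/(V_A + V_B) = (0.358×961 + 2.42×339) / 1300 = 0.896 mg/mL = 896 μg/mL.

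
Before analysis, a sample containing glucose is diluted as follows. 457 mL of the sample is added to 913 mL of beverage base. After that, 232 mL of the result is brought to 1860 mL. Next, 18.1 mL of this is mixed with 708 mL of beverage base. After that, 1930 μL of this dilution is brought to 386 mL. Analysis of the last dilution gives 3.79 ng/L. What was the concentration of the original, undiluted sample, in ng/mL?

731 ng/mL

Overall dilution factor = 2.998 × 8.017 × 40.12 × 200 = 1.93 × 10⁵.
Original = 3.79 ng/L × 1.93 × 10⁵ = 7.31 × 10⁵ ng/L = 731 ng/mL.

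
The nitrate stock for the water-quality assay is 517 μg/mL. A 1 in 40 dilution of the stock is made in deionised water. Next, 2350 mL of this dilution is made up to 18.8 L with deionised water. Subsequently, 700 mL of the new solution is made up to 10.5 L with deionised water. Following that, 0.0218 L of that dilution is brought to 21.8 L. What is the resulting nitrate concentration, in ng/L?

108 ng/L

Overall dilution factor = 40 × 8 × 15 × 1000 = 4.80 × 10⁶.
517 μg/mL / 4.80 × 10⁶ = 1.08 × 10⁻⁴ μg/mL = 108 ng/L.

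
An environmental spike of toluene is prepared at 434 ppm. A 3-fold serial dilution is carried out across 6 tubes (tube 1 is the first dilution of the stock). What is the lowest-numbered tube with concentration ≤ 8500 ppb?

Tube n has concentration 434 ppm / 3ⁿ.
Need 3ⁿ ≥ 434 ppm / 8500 ppb = 51.1, so n ≥ 3.58.
First such tube: n = 4.

tube 4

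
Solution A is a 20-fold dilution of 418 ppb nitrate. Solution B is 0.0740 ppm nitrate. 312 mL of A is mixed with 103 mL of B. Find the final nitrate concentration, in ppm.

C_A = 418 ppb / 20 = 20.9 ppb.
C_B = 0.0740 ppm = 74.0 ppb.
C_mix = (C_A·V_A + C_B·V_B)/(V_A + V_B) = (20.9×312 + 74.0×103) / 415.0 = 34.1 ppb = 0.0341 ppm.

0.0341 ppm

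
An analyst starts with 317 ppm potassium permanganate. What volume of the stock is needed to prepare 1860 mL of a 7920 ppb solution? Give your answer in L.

7920 ppb = 7.92 ppm.
V₁ = C₂V₂/C₁ = 7.92 × 1860 / 317 = 46.5 mL = 0.0465 L.

0.0465 L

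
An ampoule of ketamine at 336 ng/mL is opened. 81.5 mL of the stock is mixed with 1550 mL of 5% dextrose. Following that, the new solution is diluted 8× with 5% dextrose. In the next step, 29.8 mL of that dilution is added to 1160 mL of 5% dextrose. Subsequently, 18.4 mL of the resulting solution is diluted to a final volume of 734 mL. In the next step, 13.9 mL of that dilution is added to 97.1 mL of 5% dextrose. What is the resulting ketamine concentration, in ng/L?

Overall dilution factor = 20.02 × 8 × 39.93 × 39.89 × 7.986 = 2.04 × 10⁶.
336 ng/mL / 2.04 × 10⁶ = 1.65 × 10⁻⁴ ng/mL = 0.165 ng/L.

0.165 ng/L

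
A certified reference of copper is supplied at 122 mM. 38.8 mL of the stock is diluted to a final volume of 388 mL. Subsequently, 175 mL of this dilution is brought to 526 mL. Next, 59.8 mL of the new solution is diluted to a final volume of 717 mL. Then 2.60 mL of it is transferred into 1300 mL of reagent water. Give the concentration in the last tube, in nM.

676 nM

Overall dilution factor = 10 × 3.006 × 11.99 × 501 = 1.81 × 10⁵.
122 mM / 1.81 × 10⁵ = 6.76 × 10⁻⁴ mM = 676 nM.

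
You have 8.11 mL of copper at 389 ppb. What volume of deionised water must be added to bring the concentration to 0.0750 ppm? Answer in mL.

34.0 mL

0.0750 ppm = 75.0 ppb.
V₂ = C₁V₁/C₂ = 389 × 8.11 / 75.0 = 42.1 mL.
Diluent to add = V₂ − V₁ = 42.1 − 8.11 = 34.0 mL.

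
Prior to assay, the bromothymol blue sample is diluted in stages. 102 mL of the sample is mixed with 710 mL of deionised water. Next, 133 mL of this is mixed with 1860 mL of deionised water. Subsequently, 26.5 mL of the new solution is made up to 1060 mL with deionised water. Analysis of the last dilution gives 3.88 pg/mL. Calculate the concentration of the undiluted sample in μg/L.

Overall dilution factor = 7.961 × 14.98 × 40 = 4772.
Original = 3.88 pg/mL × 4772 = 1.85 × 10⁴ pg/mL = 18.5 μg/L.

18.5 μg/L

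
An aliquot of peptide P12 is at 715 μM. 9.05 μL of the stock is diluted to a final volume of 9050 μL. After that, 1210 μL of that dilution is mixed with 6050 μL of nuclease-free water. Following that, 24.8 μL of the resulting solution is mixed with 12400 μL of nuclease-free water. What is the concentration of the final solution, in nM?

0.238 nM

Overall dilution factor = 1000 × 6 × 501 = 3.01 × 10⁶.
715 μM / 3.01 × 10⁶ = 2.38 × 10⁻⁴ μM = 0.238 nM.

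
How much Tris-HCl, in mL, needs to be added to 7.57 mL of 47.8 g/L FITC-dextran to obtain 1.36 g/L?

V₂ = C₁V₁/C₂ = 47.8 × 7.57 / 1.36 = 266 mL.
Diluent to add = V₂ − V₁ = 266 − 7.57 = 258 mL.

258 mL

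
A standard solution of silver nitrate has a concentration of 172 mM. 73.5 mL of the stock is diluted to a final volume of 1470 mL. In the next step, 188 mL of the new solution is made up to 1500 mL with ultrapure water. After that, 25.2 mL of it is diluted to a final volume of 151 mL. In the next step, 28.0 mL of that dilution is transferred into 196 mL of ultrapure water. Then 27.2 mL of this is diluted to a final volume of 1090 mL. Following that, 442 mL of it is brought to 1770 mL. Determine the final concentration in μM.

0.140 μM

Overall dilution factor = 20 × 7.979 × 5.992 × 8 × 40.07 × 4.005 = 1.23 × 10⁶.
172 mM / 1.23 × 10⁶ = 1.40 × 10⁻⁴ mM = 0.140 μM.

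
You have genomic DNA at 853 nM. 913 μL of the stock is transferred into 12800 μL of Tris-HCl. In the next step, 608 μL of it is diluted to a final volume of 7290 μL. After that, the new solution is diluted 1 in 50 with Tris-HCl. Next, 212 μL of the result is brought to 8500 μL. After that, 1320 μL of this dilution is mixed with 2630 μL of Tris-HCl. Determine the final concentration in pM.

Overall dilution factor = 15.02 × 11.99 × 50 × 40.09 × 2.992 = 1.08 × 10⁶.
853 nM / 1.08 × 10⁶ = 7.90 × 10⁻⁴ nM = 0.790 pM.

0.790 pM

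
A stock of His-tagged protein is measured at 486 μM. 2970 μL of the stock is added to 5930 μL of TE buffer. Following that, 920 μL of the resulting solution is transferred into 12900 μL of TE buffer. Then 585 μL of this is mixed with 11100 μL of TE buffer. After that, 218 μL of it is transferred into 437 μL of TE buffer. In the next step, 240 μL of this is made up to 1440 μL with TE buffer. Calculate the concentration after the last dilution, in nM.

Overall dilution factor = 2.997 × 15.02 × 19.97 × 3.005 × 6 = 1.62 × 10⁴.
486 μM / 1.62 × 10⁴ = 0.0300 μM = 30.0 nM.

30.0 nM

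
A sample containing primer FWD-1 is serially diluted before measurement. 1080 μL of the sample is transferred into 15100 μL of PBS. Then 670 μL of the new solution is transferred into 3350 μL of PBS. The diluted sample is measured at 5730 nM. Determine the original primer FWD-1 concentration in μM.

Overall dilution factor = 14.98 × 6 = 89.9.
Original = 5730 nM × 89.9 = 5.15 × 10⁵ nM = 515 μM.

515 μM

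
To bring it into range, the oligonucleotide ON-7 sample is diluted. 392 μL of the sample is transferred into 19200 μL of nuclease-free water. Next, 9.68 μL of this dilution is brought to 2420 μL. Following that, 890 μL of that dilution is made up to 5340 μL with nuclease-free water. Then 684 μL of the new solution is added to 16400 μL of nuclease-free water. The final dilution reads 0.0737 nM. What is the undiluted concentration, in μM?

138 μM

Overall dilution factor = 49.98 × 250 × 6 × 24.98 = 1.87 × 10⁶.
Original = 0.0737 nM × 1.87 × 10⁶ = 1.38 × 10⁵ nM = 138 μM.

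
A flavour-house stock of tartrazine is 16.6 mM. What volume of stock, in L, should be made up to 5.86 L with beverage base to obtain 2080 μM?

0.734 L

2080 μM = 2.08 mM.
V₁ = C₂V₂/C₁ = 2.08 × 5.86 / 16.6 = 0.734 L.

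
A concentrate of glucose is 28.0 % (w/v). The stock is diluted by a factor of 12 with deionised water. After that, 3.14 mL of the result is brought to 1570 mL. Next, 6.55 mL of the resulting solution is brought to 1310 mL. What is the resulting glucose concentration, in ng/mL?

233 ng/mL

Overall dilution factor = 12 × 500 × 200 = 1.20 × 10⁶.
28.0 % (w/v) / 1.20 × 10⁶ = 2.33 × 10⁻⁵ % (w/v) = 233 ng/mL.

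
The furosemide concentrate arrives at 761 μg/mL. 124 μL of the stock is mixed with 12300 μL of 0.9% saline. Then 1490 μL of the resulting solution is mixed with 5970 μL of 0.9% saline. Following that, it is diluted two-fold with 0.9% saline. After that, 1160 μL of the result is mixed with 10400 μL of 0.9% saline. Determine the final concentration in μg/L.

Overall dilution factor = 100.2 × 5.007 × 2 × 9.966 = 9998.
761 μg/mL / 9998 = 0.0761 μg/mL = 76.1 μg/L.

76.1 μg/L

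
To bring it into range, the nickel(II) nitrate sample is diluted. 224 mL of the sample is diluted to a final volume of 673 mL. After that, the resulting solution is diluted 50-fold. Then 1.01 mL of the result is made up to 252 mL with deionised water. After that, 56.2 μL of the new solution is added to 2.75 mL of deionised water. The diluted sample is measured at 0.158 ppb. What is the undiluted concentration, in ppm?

Overall dilution factor = 3.004 × 50 × 249.5 × 49.93 = 1.87 × 10⁶.
Original = 0.158 ppb × 1.87 × 10⁶ = 2.96 × 10⁵ ppb = 296 ppm.

296 ppm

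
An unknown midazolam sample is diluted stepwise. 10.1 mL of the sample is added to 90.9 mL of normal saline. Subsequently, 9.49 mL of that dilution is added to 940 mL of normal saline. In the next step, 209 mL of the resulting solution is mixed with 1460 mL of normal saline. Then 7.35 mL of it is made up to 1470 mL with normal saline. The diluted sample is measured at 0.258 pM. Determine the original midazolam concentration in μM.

Overall dilution factor = 10 × 100.1 × 7.986 × 200 = 1.60 × 10⁶.
Original = 0.258 pM × 1.60 × 10⁶ = 4.12 × 10⁵ pM = 0.412 μM.

0.412 μM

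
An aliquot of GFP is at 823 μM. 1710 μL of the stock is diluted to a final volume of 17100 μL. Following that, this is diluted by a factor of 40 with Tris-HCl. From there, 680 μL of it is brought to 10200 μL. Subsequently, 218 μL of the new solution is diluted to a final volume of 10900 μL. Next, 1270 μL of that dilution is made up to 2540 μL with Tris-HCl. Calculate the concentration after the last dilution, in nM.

1.37 nM

Overall dilution factor = 10 × 40 × 15 × 50 × 2 = 6.00 × 10⁵.
823 μM / 6.00 × 10⁵ = 1.37 × 10⁻³ μM = 1.37 nM.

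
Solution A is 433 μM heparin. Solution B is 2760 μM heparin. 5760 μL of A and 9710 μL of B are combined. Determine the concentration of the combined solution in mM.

1.89 mM

C_mix = (C_A·V_A + C_B·V_B)/(V_A + V_B) = (433×5760 + 2760×9710) / 15470 = 1894 μM = 1.89 mM.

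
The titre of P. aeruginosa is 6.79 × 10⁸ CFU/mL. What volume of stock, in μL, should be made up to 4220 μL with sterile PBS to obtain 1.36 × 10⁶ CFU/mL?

V₁ = C₂V₂/C₁ = 1.36 × 10⁶ × 4220 / 6.79 × 10⁸ = 8.45 μL.

8.45 μL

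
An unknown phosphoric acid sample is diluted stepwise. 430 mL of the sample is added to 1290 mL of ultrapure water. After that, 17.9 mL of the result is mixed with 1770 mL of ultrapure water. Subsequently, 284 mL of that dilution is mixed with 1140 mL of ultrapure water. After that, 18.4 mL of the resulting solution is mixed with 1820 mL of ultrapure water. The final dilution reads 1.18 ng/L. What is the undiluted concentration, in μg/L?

236 μg/L

Overall dilution factor = 4 × 99.88 × 5.014 × 99.91 = 2.00 × 10⁵.
Original = 1.18 ng/L × 2.00 × 10⁵ = 2.36 × 10⁵ ng/L = 236 μg/L.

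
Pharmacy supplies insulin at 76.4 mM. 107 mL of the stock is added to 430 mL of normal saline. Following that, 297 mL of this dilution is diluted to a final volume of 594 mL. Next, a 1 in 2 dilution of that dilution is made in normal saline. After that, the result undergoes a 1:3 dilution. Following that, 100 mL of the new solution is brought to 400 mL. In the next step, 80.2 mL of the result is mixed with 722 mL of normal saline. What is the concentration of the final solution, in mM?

Overall dilution factor = 5.019 × 2 × 2 × 3 × 4 × 10.00 = 2410.
76.4 mM / 2410 = 0.0317 mM.

0.0317 mM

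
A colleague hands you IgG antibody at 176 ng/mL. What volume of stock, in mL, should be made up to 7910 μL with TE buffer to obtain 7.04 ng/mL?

V₁ = C₂V₂/C₁ = 7.04 × 7910 / 176 = 316 μL = 0.316 mL.

0.316 mL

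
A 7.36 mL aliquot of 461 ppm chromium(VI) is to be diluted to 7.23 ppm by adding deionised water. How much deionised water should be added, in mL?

462 mL

V₂ = C₁V₁/C₂ = 461 × 7.36 / 7.23 = 469 mL.
Diluent to add = V₂ − V₁ = 469 − 7.36 = 462 mL.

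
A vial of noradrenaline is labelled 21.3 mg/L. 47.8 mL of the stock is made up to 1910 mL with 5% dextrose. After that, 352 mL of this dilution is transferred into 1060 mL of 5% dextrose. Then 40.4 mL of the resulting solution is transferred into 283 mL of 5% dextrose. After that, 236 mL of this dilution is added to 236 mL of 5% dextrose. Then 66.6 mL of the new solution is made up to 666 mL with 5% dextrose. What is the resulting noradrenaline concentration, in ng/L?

Overall dilution factor = 39.96 × 4.011 × 8.005 × 2 × 10 = 2.57 × 10⁴.
21.3 mg/L / 2.57 × 10⁴ = 8.30 × 10⁻⁴ mg/L = 830 ng/L.

830 ng/L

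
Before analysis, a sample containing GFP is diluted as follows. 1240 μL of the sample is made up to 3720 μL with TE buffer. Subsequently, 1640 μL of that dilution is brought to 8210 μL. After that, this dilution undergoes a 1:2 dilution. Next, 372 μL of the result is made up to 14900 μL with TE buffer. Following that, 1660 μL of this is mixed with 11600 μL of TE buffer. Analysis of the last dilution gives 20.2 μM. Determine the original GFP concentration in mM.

194 mM

Overall dilution factor = 3 × 5.006 × 2 × 40.05 × 7.988 = 9610.
Original = 20.2 μM × 9610 = 1.94 × 10⁵ μM = 194 mM.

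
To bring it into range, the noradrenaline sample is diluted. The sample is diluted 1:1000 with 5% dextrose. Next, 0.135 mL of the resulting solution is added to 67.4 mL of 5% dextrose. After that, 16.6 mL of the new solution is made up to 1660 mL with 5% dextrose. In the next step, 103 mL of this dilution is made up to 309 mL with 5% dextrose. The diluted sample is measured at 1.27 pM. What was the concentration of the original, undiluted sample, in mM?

0.191 mM

Overall dilution factor = 1000 × 500.3 × 100 × 3 = 1.50 × 10⁸.
Original = 1.27 pM × 1.50 × 10⁸ = 1.91 × 10⁸ pM = 0.191 mM.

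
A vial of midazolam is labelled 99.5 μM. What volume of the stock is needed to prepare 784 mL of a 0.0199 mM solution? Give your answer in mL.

0.0199 mM = 19.9 μM.
V₁ = C₂V₂/C₁ = 19.9 × 784 / 99.5 = 157 mL.

157 mL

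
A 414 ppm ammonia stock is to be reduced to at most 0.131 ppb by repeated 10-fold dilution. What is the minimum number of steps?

7

Need 10ⁿ ≥ 3.16 × 10⁶, so n ≥ log(3.16 × 10⁶)/log(10) = 6.50.
Minimum whole steps: n = 7.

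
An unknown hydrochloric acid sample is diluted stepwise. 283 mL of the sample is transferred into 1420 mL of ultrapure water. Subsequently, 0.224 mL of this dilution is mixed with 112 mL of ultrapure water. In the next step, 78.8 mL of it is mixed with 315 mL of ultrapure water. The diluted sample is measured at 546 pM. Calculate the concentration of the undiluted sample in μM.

Overall dilution factor = 6.018 × 501 × 4.997 = 1.51 × 10⁴.
Original = 546 pM × 1.51 × 10⁴ = 8.23 × 10⁶ pM = 8.23 μM.

8.23 μM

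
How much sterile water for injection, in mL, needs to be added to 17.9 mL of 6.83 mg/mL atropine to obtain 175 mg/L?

175 mg/L = 0.175 mg/mL.
V₂ = C₁V₁/C₂ = 6.83 × 17.9 / 0.175 = 699 mL.
Diluent to add = V₂ − V₁ = 699 − 17.9 = 681 mL.

681 mL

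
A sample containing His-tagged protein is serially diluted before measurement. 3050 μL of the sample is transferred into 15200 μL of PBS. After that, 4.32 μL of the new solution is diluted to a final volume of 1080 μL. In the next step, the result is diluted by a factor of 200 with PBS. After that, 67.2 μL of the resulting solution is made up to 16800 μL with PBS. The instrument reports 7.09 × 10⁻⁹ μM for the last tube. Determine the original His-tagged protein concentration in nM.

Overall dilution factor = 5.984 × 250 × 200 × 250 = 7.48 × 10⁷.
Original = 7.09 × 10⁻⁹ μM × 7.48 × 10⁷ = 0.530 μM = 530 nM.

530 nM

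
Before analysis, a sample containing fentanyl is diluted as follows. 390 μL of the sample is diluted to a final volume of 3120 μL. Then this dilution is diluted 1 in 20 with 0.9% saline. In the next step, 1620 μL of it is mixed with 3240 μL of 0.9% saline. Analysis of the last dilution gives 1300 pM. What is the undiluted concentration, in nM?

624 nM

Overall dilution factor = 8 × 20 × 3 = 480.
Original = 1300 pM × 480 = 6.24 × 10⁵ pM = 624 nM.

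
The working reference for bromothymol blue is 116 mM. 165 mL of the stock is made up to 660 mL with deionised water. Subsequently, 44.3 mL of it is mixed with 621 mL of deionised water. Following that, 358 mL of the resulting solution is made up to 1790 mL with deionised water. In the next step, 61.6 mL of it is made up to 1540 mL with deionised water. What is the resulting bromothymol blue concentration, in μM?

15.4 μM

Overall dilution factor = 4 × 15.02 × 5 × 25 = 7509.
116 mM / 7509 = 0.0154 mM = 15.4 μM.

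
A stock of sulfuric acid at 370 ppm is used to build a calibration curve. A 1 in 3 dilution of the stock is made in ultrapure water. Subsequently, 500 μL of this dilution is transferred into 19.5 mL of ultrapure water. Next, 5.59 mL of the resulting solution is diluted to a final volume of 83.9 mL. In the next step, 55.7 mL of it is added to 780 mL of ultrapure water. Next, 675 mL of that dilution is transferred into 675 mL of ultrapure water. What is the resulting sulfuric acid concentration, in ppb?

Overall dilution factor = 3 × 40 × 15.01 × 15.00 × 2 = 5.40 × 10⁴.
370 ppm / 5.40 × 10⁴ = 6.85 × 10⁻³ ppm = 6.85 ppb.

6.85 ppb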